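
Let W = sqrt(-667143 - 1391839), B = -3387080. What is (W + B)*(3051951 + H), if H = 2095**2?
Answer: -25203180990080 + 7440976*I*sqrt(2058982) ≈ -2.5203e+13 + 1.0677e+10*I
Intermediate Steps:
W = I*sqrt(2058982) (W = sqrt(-2058982) = I*sqrt(2058982) ≈ 1434.9*I)
H = 4389025
(W + B)*(3051951 + H) = (I*sqrt(2058982) - 3387080)*(3051951 + 4389025) = (-3387080 + I*sqrt(2058982))*7440976 = -25203180990080 + 7440976*I*sqrt(2058982)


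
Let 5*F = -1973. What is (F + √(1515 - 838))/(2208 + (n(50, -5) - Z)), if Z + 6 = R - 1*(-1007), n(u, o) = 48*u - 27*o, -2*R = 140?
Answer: -1973/19060 + √677/3812 ≈ -0.096690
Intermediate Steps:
F = -1973/5 (F = (⅕)*(-1973) = -1973/5 ≈ -394.60)
R = -70 (R = -½*140 = -70)
n(u, o) = -27*o + 48*u
Z = 931 (Z = -6 + (-70 - 1*(-1007)) = -6 + (-70 + 1007) = -6 + 937 = 931)
(F + √(1515 - 838))/(2208 + (n(50, -5) - Z)) = (-1973/5 + √(1515 - 838))/(2208 + ((-27*(-5) + 48*50) - 1*931)) = (-1973/5 + √677)/(2208 + ((135 + 2400) - 931)) = (-1973/5 + √677)/(2208 + (2535 - 931)) = (-1973/5 + √677)/(2208 + 1604) = (-1973/5 + √677)/3812 = (-1973/5 + √677)*(1/3812) = -1973/19060 + √677/3812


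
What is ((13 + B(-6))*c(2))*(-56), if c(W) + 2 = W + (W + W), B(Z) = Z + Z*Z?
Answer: -9632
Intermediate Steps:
B(Z) = Z + Z²
c(W) = -2 + 3*W (c(W) = -2 + (W + (W + W)) = -2 + (W + 2*W) = -2 + 3*W)
((13 + B(-6))*c(2))*(-56) = ((13 - 6*(1 - 6))*(-2 + 3*2))*(-56) = ((13 - 6*(-5))*(-2 + 6))*(-56) = ((13 + 30)*4)*(-56) = (43*4)*(-56) = 172*(-56) = -9632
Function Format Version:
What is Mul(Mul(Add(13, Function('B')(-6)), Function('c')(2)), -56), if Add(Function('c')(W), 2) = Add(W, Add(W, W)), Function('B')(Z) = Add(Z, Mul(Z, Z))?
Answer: -9632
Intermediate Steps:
Function('B')(Z) = Add(Z, Pow(Z, 2))
Function('c')(W) = Add(-2, Mul(3, W)) (Function('c')(W) = Add(-2, Add(W, Add(W, W))) = Add(-2, Add(W, Mul(2, W))) = Add(-2, Mul(3, W)))
Mul(Mul(Add(13, Function('B')(-6)), Function('c')(2)), -56) = Mul(Mul(Add(13, Mul(-6, Add(1, -6))), Add(-2, Mul(3, 2))), -56) = Mul(Mul(Add(13, Mul(-6, -5)), Add(-2, 6)), -56) = Mul(Mul(Add(13, 30), 4), -56) = Mul(Mul(43, 4), -56) = Mul(172, -56) = -9632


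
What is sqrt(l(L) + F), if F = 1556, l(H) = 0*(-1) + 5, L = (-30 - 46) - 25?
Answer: sqrt(1561) ≈ 39.510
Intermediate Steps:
L = -101 (L = -76 - 25 = -101)
l(H) = 5 (l(H) = 0 + 5 = 5)
sqrt(l(L) + F) = sqrt(5 + 1556) = sqrt(1561)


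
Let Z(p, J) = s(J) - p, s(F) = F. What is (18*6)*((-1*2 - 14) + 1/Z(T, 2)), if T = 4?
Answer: -1782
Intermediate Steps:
Z(p, J) = J - p
(18*6)*((-1*2 - 14) + 1/Z(T, 2)) = (18*6)*((-1*2 - 14) + 1/(2 - 1*4)) = 108*((-2 - 14) + 1/(2 - 4)) = 108*(-16 + 1/(-2)) = 108*(-16 + 1*(-½)) = 108*(-16 - ½) = 108*(-33/2) = -1782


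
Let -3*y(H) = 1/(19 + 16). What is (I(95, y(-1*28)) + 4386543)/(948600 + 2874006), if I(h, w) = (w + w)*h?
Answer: 92117365/80274726 ≈ 1.1475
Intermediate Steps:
y(H) = -1/105 (y(H) = -1/(3*(19 + 16)) = -⅓/35 = -⅓*1/35 = -1/105)
I(h, w) = 2*h*w (I(h, w) = (2*w)*h = 2*h*w)
(I(95, y(-1*28)) + 4386543)/(948600 + 2874006) = (2*95*(-1/105) + 4386543)/(948600 + 2874006) = (-38/21 + 4386543)/3822606 = (92117365/21)*(1/3822606) = 92117365/80274726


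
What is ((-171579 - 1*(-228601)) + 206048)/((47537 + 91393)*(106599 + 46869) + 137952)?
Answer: 14615/1184524844 ≈ 1.2338e-5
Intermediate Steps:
((-171579 - 1*(-228601)) + 206048)/((47537 + 91393)*(106599 + 46869) + 137952) = ((-171579 + 228601) + 206048)/(138930*153468 + 137952) = (57022 + 206048)/(21321309240 + 137952) = 263070/21321447192 = 263070*(1/21321447192) = 14615/1184524844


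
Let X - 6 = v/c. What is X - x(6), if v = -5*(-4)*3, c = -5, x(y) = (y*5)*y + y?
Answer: -192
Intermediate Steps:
x(y) = y + 5*y**2 (x(y) = (5*y)*y + y = 5*y**2 + y = y + 5*y**2)
v = 60 (v = 20*3 = 60)
X = -6 (X = 6 + 60/(-5) = 6 + 60*(-1/5) = 6 - 12 = -6)
X - x(6) = -6 - 6*(1 + 5*6) = -6 - 6*(1 + 30) = -6 - 6*31 = -6 - 1*186 = -6 - 186 = -192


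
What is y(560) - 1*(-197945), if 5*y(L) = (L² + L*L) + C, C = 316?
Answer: 1617241/5 ≈ 3.2345e+5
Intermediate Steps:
y(L) = 316/5 + 2*L²/5 (y(L) = ((L² + L*L) + 316)/5 = ((L² + L²) + 316)/5 = (2*L² + 316)/5 = (316 + 2*L²)/5 = 316/5 + 2*L²/5)
y(560) - 1*(-197945) = (316/5 + (⅖)*560²) - 1*(-197945) = (316/5 + (⅖)*313600) + 197945 = (316/5 + 125440) + 197945 = 627516/5 + 197945 = 1617241/5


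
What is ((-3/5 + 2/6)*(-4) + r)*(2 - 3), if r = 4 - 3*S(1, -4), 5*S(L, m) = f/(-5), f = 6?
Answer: -434/75 ≈ -5.7867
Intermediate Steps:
S(L, m) = -6/25 (S(L, m) = (6/(-5))/5 = (6*(-1/5))/5 = (1/5)*(-6/5) = -6/25)
r = 118/25 (r = 4 - 3*(-6/25) = 4 + 18/25 = 118/25 ≈ 4.7200)
((-3/5 + 2/6)*(-4) + r)*(2 - 3) = ((-3/5 + 2/6)*(-4) + 118/25)*(2 - 3) = ((-3*1/5 + 2*(1/6))*(-4) + 118/25)*(-1) = ((-3/5 + 1/3)*(-4) + 118/25)*(-1) = (-4/15*(-4) + 118/25)*(-1) = (16/15 + 118/25)*(-1) = (434/75)*(-1) = -434/75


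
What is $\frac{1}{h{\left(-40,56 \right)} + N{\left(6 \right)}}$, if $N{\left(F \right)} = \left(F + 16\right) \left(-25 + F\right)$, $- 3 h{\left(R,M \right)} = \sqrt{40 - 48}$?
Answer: $- \frac{1881}{786262} + \frac{3 i \sqrt{2}}{786262} \approx -0.0023923 + 5.396 \cdot 10^{-6} i$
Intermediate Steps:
$h{\left(R,M \right)} = - \frac{2 i \sqrt{2}}{3}$ ($h{\left(R,M \right)} = - \frac{\sqrt{40 - 48}}{3} = - \frac{\sqrt{-8}}{3} = - \frac{2 i \sqrt{2}}{3}$)
$N{\left(F \right)} = \left(-25 + F\right) \left(16 + F\right)$ ($N{\left(F \right)} = \left(16 + F\right) \left(-25 + F\right) = \left(-25 + F\right) \left(16 + F\right)$)
$\frac{1}{h{\left(-40,56 \right)} + N{\left(6 \right)}} = \frac{1}{- \frac{2 i \sqrt{2}}{3} - \left(454 - 36\right)} = \frac{1}{- \frac{2 i \sqrt{2}}{3} - 418} = \frac{1}{-418 - \frac{2 i \sqrt{2}}{3}}$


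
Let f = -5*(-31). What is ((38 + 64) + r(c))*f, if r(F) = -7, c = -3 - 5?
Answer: 14725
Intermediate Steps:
c = -8
f = 155
((38 + 64) + r(c))*f = ((38 + 64) - 7)*155 = (102 - 7)*155 = 95*155 = 14725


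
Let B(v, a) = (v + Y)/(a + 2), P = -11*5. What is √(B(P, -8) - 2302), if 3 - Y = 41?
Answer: I*√9146/2 ≈ 47.817*I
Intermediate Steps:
Y = -38 (Y = 3 - 1*41 = 3 - 41 = -38)
P = -55
B(v, a) = (-38 + v)/(2 + a) (B(v, a) = (v - 38)/(a + 2) = (-38 + v)/(2 + a))
√(B(P, -8) - 2302) = √((-38 - 55)/(2 - 8) - 2302) = √(-93/(-6) - 2302) = √(-⅙*(-93) - 2302) = √(31/2 - 2302) = √(-4573/2) = I*√9146/2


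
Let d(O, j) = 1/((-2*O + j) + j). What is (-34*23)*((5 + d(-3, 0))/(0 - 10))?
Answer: 12121/30 ≈ 404.03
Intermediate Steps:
d(O, j) = 1/(-2*O + 2*j) (d(O, j) = 1/((j - 2*O) + j) = 1/(-2*O + 2*j))
(-34*23)*((5 + d(-3, 0))/(0 - 10)) = (-34*23)*((5 + 1/(2*(0 - 1*(-3))))/(0 - 10)) = -782*(5 + 1/(2*(0 + 3)))/(-10) = -782*(5 + (½)/3)*(-1)/10 = -782*(5 + (½)*(⅓))*(-1)/10 = -782*(5 + ⅙)*(-1)/10 = -12121*(-1)/(3*10) = -782*(-31/60) = 12121/30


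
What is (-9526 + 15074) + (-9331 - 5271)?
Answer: -9054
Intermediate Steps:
(-9526 + 15074) + (-9331 - 5271) = 5548 - 14602 = -9054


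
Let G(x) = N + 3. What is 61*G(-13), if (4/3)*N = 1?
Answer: 915/4 ≈ 228.75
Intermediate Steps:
N = ¾ (N = (¾)*1 = ¾ ≈ 0.75000)
G(x) = 15/4 (G(x) = ¾ + 3 = 15/4)
61*G(-13) = 61*(15/4) = 915/4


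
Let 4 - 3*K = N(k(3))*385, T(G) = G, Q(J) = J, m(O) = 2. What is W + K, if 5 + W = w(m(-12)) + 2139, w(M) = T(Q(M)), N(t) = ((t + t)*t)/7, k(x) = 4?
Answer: 4652/3 ≈ 1550.7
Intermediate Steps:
N(t) = 2*t²/7 (N(t) = ((2*t)*t)*(⅐) = (2*t²)*(⅐) = 2*t²/7)
w(M) = M
K = -1756/3 (K = 4/3 - (2/7)*4²*385/3 = 4/3 - (2/7)*16*385/3 = 4/3 - 32*385/21 = 4/3 - ⅓*1760 = 4/3 - 1760/3 = -1756/3 ≈ -585.33)
W = 2136 (W = -5 + (2 + 2139) = -5 + 2141 = 2136)
W + K = 2136 - 1756/3 = 4652/3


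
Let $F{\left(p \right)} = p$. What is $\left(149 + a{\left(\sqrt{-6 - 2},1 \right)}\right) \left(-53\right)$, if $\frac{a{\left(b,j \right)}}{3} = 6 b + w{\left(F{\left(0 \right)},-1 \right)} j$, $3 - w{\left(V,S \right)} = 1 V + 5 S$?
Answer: $-9169 - 1908 i \sqrt{2} \approx -9169.0 - 2698.3 i$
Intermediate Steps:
$w{\left(V,S \right)} = 3 - V - 5 S$ ($w{\left(V,S \right)} = 3 - \left(1 V + 5 S\right) = 3 - \left(V + 5 S\right) = 3 - V - 5 S$)
$a{\left(b,j \right)} = 18 b + 24 j$ ($a{\left(b,j \right)} = 3 \left(6 b + \left(3 - 0 - -5\right) j\right) = 3 \left(6 b + \left(3 + 0 + 5\right) j\right) = 3 \left(6 b + 8 j\right) = 18 b + 24 j$)
$\left(149 + a{\left(\sqrt{-6 - 2},1 \right)}\right) \left(-53\right) = \left(149 + \left(18 \sqrt{-6 - 2} + 24 \cdot 1\right)\right) \left(-53\right) = \left(149 + \left(18 \sqrt{-8} + 24\right)\right) \left(-53\right) = \left(149 + \left(18 \cdot 2 i \sqrt{2} + 24\right)\right) \left(-53\right) = \left(149 + \left(36 i \sqrt{2} + 24\right)\right) \left(-53\right) = \left(149 + \left(24 + 36 i \sqrt{2}\right)\right) \left(-53\right) = \left(173 + 36 i \sqrt{2}\right) \left(-53\right) = -9169 - 1908 i \sqrt{2}$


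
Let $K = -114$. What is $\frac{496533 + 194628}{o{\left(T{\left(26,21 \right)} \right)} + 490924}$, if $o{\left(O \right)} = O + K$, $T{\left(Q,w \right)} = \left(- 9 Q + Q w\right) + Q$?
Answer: $\frac{230387}{163716} \approx 1.4072$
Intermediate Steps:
$T{\left(Q,w \right)} = - 8 Q + Q w$
$o{\left(O \right)} = -114 + O$ ($o{\left(O \right)} = O - 114 = -114 + O$)
$\frac{496533 + 194628}{o{\left(T{\left(26,21 \right)} \right)} + 490924} = \frac{496533 + 194628}{\left(-114 + 26 \left(-8 + 21\right)\right) + 490924} = \frac{691161}{\left(-114 + 26 \cdot 13\right) + 490924} = \frac{691161}{\left(-114 + 338\right) + 490924} = \frac{691161}{224 + 490924} = \frac{691161}{491148} = 691161 \cdot \frac{1}{491148} = \frac{230387}{163716}$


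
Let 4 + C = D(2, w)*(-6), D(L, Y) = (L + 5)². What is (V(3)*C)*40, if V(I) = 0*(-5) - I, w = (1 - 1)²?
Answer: 35760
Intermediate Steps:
w = 0 (w = 0² = 0)
V(I) = -I (V(I) = 0 - I = -I)
D(L, Y) = (5 + L)²
C = -298 (C = -4 + (5 + 2)²*(-6) = -4 + 7²*(-6) = -4 + 49*(-6) = -4 - 294 = -298)
(V(3)*C)*40 = (-1*3*(-298))*40 = -3*(-298)*40 = 894*40 = 35760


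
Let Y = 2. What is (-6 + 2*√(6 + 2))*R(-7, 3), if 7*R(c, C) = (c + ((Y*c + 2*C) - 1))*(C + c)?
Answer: -384/7 + 256*√2/7 ≈ -3.1373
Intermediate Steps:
R(c, C) = (C + c)*(-1 + 2*C + 3*c)/7 (R(c, C) = ((c + ((2*c + 2*C) - 1))*(C + c))/7 = ((c + ((2*C + 2*c) - 1))*(C + c))/7 = ((c + (-1 + 2*C + 2*c))*(C + c))/7 = ((-1 + 2*C + 3*c)*(C + c))/7 = ((C + c)*(-1 + 2*C + 3*c))/7 = (C + c)*(-1 + 2*C + 3*c)/7)
(-6 + 2*√(6 + 2))*R(-7, 3) = (-6 + 2*√(6 + 2))*(-⅐*3 - ⅐*(-7) + (2/7)*3² + (3/7)*(-7)² + (5/7)*3*(-7)) = (-6 + 2*√8)*(-3/7 + 1 + (2/7)*9 + (3/7)*49 - 15) = (-6 + 2*(2*√2))*(-3/7 + 1 + 18/7 + 21 - 15) = (-6 + 4*√2)*(64/7) = -384/7 + 256*√2/7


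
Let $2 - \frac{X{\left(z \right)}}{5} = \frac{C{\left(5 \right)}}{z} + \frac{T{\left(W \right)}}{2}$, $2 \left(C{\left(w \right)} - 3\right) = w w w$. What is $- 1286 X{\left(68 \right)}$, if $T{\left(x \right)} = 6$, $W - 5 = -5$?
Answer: $\frac{858405}{68} \approx 12624.0$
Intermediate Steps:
$C{\left(w \right)} = 3 + \frac{w^{3}}{2}$ ($C{\left(w \right)} = 3 + \frac{w w w}{2} = 3 + \frac{w^{2} w}{2} = 3 + \frac{w^{3}}{2}$)
$W = 0$ ($W = 5 - 5 = 0$)
$X{\left(z \right)} = -5 - \frac{655}{2 z}$ ($X{\left(z \right)} = 10 - 5 \left(\frac{3 + \frac{5^{3}}{2}}{z} + \frac{6}{2}\right) = 10 - 5 \left(\frac{3 + \frac{1}{2} \cdot 125}{z} + 6 \cdot \frac{1}{2}\right) = 10 - 5 \left(\frac{3 + \frac{125}{2}}{z} + 3\right) = 10 - 5 \left(\frac{131}{2 z} + 3\right) = 10 - 5 \left(3 + \frac{131}{2 z}\right) = 10 - \left(15 + \frac{655}{2 z}\right) = -5 - \frac{655}{2 z}$)
$- 1286 X{\left(68 \right)} = - 1286 \left(-5 - \frac{655}{2 \cdot 68}\right) = - 1286 \left(-5 - \frac{655}{136}\right) = \left(-1286\right) \left(- \frac{1335}{136}\right) = \frac{858405}{68}$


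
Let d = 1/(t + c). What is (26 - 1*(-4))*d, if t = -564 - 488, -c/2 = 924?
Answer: -3/290 ≈ -0.010345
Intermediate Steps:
c = -1848 (c = -2*924 = -1848)
t = -1052
d = -1/2900 (d = 1/(-1052 - 1848) = 1/(-2900) = -1/2900 ≈ -0.00034483)
(26 - 1*(-4))*d = (26 - 1*(-4))*(-1/2900) = (26 + 4)*(-1/2900) = 30*(-1/2900) = -3/290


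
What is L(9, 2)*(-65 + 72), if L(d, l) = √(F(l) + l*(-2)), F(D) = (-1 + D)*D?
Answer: 7*I*√2 ≈ 9.8995*I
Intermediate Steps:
F(D) = D*(-1 + D)
L(d, l) = √(-2*l + l*(-1 + l)) (L(d, l) = √(l*(-1 + l) + l*(-2)) = √(l*(-1 + l) - 2*l) = √(-2*l + l*(-1 + l)))
L(9, 2)*(-65 + 72) = √(2*(-3 + 2))*(-65 + 72) = √(2*(-1))*7 = √(-2)*7 = (I*√2)*7 = 7*I*√2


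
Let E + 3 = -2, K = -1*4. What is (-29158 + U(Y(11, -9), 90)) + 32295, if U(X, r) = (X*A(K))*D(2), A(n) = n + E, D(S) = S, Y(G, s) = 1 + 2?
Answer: 3083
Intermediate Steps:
K = -4
Y(G, s) = 3
E = -5 (E = -3 - 2 = -5)
A(n) = -5 + n (A(n) = n - 5 = -5 + n)
U(X, r) = -18*X (U(X, r) = (X*(-5 - 4))*2 = (X*(-9))*2 = -9*X*2 = -18*X)
(-29158 + U(Y(11, -9), 90)) + 32295 = (-29158 - 18*3) + 32295 = (-29158 - 54) + 32295 = -29212 + 32295 = 3083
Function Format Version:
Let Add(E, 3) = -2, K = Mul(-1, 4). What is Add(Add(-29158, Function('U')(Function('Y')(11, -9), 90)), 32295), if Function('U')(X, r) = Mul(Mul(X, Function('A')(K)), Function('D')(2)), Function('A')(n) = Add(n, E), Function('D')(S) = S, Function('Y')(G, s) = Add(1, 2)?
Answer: 3083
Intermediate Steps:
K = -4
Function('Y')(G, s) = 3
E = -5 (E = Add(-3, -2) = -5)
Function('A')(n) = Add(-5, n) (Function('A')(n) = Add(n, -5) = Add(-5, n))
Function('U')(X, r) = Mul(-18, X) (Function('U')(X, r) = Mul(Mul(X, Add(-5, -4)), 2) = Mul(Mul(X, -9), 2) = Mul(Mul(-9, X), 2) = Mul(-18, X))
Add(Add(-29158, Function('U')(Function('Y')(11, -9), 90)), 32295) = Add(Add(-29158, Mul(-18, 3)), 32295) = Add(Add(-29158, -54), 32295) = Add(-29212, 32295) = 3083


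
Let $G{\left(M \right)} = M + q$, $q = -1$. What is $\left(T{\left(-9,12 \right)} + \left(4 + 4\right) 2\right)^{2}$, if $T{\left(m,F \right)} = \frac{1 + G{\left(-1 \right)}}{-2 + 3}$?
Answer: $225$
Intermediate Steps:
$G{\left(M \right)} = -1 + M$ ($G{\left(M \right)} = M - 1 = -1 + M$)
$T{\left(m,F \right)} = -1$ ($T{\left(m,F \right)} = \frac{1 - 2}{-2 + 3} = \frac{1 - 2}{1} = \left(-1\right) 1 = -1$)
$\left(T{\left(-9,12 \right)} + \left(4 + 4\right) 2\right)^{2} = \left(-1 + \left(4 + 4\right) 2\right)^{2} = \left(-1 + 8 \cdot 2\right)^{2} = \left(-1 + 16\right)^{2} = 15^{2} = 225$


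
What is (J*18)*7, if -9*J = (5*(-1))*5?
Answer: 350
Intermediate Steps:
J = 25/9 (J = -5*(-1)*5/9 = -(-5)*5/9 = -⅑*(-25) = 25/9 ≈ 2.7778)
(J*18)*7 = ((25/9)*18)*7 = 50*7 = 350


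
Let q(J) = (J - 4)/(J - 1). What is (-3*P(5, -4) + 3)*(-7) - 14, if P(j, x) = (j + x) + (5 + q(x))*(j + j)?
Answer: 1372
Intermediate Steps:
q(J) = (-4 + J)/(-1 + J)
P(j, x) = j + x + 2*j*(5 + (-4 + x)/(-1 + x)) (P(j, x) = (j + x) + (5 + (-4 + x)/(-1 + x))*(j + j) = (j + x) + (5 + (-4 + x)/(-1 + x))*(2*j) = (j + x) + 2*j*(5 + (-4 + x)/(-1 + x)) = j + x + 2*j*(5 + (-4 + x)/(-1 + x)))
(-3*P(5, -4) + 3)*(-7) - 14 = (-3*((-4)**2 - 1*(-4) - 19*5 + 13*5*(-4))/(-1 - 4) + 3)*(-7) - 14 = (-3*(16 + 4 - 95 - 260)/(-5) + 3)*(-7) - 14 = (-(-3)*(-335)/5 + 3)*(-7) - 14 = (-3*67 + 3)*(-7) - 14 = (-201 + 3)*(-7) - 14 = -198*(-7) - 14 = 1386 - 14 = 1372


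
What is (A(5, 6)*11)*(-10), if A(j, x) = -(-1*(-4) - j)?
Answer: -110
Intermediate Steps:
A(j, x) = -4 + j (A(j, x) = -(4 - j) = -4 + j)
(A(5, 6)*11)*(-10) = ((-4 + 5)*11)*(-10) = (1*11)*(-10) = 11*(-10) = -110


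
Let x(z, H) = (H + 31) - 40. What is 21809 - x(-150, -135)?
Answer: 21953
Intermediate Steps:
x(z, H) = -9 + H (x(z, H) = (31 + H) - 40 = -9 + H)
21809 - x(-150, -135) = 21809 - (-9 - 135) = 21809 - 1*(-144) = 21809 + 144 = 21953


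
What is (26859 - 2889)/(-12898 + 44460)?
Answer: 11985/15781 ≈ 0.75946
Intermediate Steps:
(26859 - 2889)/(-12898 + 44460) = 23970/31562 = 23970*(1/31562) = 11985/15781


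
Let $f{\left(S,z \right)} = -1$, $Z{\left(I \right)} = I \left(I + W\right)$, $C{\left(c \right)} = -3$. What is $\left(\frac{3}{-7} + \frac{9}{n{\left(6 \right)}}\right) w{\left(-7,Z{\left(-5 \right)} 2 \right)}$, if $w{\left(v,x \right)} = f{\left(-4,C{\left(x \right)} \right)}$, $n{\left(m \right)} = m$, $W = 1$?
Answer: $- \frac{15}{14} \approx -1.0714$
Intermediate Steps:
$Z{\left(I \right)} = I \left(1 + I\right)$ ($Z{\left(I \right)} = I \left(I + 1\right) = I \left(1 + I\right)$)
$w{\left(v,x \right)} = -1$
$\left(\frac{3}{-7} + \frac{9}{n{\left(6 \right)}}\right) w{\left(-7,Z{\left(-5 \right)} 2 \right)} = \left(\frac{3}{-7} + \frac{9}{6}\right) \left(-1\right) = \left(3 \left(- \frac{1}{7}\right) + 9 \cdot \frac{1}{6}\right) \left(-1\right) = \left(- \frac{3}{7} + \frac{3}{2}\right) \left(-1\right) = \frac{15}{14} \left(-1\right) = - \frac{15}{14}$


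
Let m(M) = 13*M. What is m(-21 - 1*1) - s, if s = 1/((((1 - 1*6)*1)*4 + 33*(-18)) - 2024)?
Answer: -754467/2638 ≈ -286.00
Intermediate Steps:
s = -1/2638 (s = 1/((((1 - 6)*1)*4 - 594) - 2024) = 1/((-5*1*4 - 594) - 2024) = 1/((-5*4 - 594) - 2024) = 1/((-20 - 594) - 2024) = 1/(-614 - 2024) = 1/(-2638) = -1/2638 ≈ -0.00037907)
m(-21 - 1*1) - s = 13*(-21 - 1*1) - 1*(-1/2638) = 13*(-21 - 1) + 1/2638 = 13*(-22) + 1/2638 = -286 + 1/2638 = -754467/2638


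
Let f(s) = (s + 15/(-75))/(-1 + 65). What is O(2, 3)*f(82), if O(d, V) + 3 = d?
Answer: -409/320 ≈ -1.2781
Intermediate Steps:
O(d, V) = -3 + d
f(s) = -1/320 + s/64 (f(s) = (s + 15*(-1/75))/64 = (s - ⅕)*(1/64) = (-⅕ + s)*(1/64) = -1/320 + s/64)
O(2, 3)*f(82) = (-3 + 2)*(-1/320 + (1/64)*82) = -(-1/320 + 41/32) = -1*409/320 = -409/320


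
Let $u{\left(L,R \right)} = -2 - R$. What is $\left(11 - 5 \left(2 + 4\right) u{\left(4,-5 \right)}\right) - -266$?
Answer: $187$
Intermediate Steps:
$\left(11 - 5 \left(2 + 4\right) u{\left(4,-5 \right)}\right) - -266 = \left(11 - 5 \left(2 + 4\right) \left(-2 - -5\right)\right) - -266 = \left(11 - 5 \cdot 6 \left(-2 + 5\right)\right) + 266 = \left(11 - 5 \cdot 6 \cdot 3\right) + 266 = \left(11 - 90\right) + 266 = -79 + 266 = 187$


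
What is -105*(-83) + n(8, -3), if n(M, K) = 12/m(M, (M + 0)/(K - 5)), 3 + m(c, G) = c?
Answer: 43587/5 ≈ 8717.4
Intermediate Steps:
m(c, G) = -3 + c
n(M, K) = 12/(-3 + M)
-105*(-83) + n(8, -3) = -105*(-83) + 12/(-3 + 8) = 8715 + 12/5 = 43587/5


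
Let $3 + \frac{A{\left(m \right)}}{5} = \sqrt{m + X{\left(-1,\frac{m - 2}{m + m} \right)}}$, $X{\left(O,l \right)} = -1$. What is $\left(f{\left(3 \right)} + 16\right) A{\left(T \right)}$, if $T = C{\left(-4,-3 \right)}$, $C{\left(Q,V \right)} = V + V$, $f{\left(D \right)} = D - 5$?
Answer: $-210 + 70 i \sqrt{7} \approx -210.0 + 185.2 i$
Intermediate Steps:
$f{\left(D \right)} = -5 + D$ ($f{\left(D \right)} = D - 5 = -5 + D$)
$C{\left(Q,V \right)} = 2 V$
$T = -6$ ($T = 2 \left(-3\right) = -6$)
$A{\left(m \right)} = -15 + 5 \sqrt{-1 + m}$ ($A{\left(m \right)} = -15 + 5 \sqrt{m - 1} = -15 + 5 \sqrt{-1 + m}$)
$\left(f{\left(3 \right)} + 16\right) A{\left(T \right)} = \left(\left(-5 + 3\right) + 16\right) \left(-15 + 5 \sqrt{-1 - 6}\right) = \left(-2 + 16\right) \left(-15 + 5 \sqrt{-7}\right) = 14 \left(-15 + 5 i \sqrt{7}\right) = -210 + 70 i \sqrt{7}$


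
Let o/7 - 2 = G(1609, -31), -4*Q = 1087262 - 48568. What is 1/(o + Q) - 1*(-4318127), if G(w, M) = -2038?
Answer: 2365690195075/547851 ≈ 4.3181e+6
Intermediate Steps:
Q = -519347/2 (Q = -(1087262 - 48568)/4 = -1/4*1038694 = -519347/2 ≈ -2.5967e+5)
o = -14252 (o = 14 + 7*(-2038) = 14 - 14266 = -14252)
1/(o + Q) - 1*(-4318127) = 1/(-14252 - 519347/2) - 1*(-4318127) = 1/(-547851/2) + 4318127 = -2/547851 + 4318127 = 2365690195075/547851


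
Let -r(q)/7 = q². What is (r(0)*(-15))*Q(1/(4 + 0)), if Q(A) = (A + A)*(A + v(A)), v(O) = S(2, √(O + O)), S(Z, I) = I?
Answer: 0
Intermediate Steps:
v(O) = √2*√O (v(O) = √(O + O) = √(2*O) = √2*√O)
Q(A) = 2*A*(A + √2*√A) (Q(A) = (A + A)*(A + √2*√A) = (2*A)*(A + √2*√A) = 2*A*(A + √2*√A))
r(q) = -7*q²
(r(0)*(-15))*Q(1/(4 + 0)) = (-7*0²*(-15))*(2*(1/(4 + 0) + √2*√(1/(4 + 0)))/(4 + 0)) = (-7*0*(-15))*(2*(1/4 + √2*√(1/4))/4) = (0*(-15))*(2*(¼)*(¼ + √2*√(¼))) = 0*(2*(¼)*(¼ + √2*(½))) = 0*(2*(¼)*(¼ + √2/2)) = 0*(⅛ + √2/4) = 0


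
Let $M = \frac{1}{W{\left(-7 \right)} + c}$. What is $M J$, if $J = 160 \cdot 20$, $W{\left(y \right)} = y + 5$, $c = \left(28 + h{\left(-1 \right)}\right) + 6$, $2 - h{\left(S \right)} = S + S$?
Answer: $\frac{800}{9} \approx 88.889$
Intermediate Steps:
$h{\left(S \right)} = 2 - 2 S$ ($h{\left(S \right)} = 2 - \left(S + S\right) = 2 - 2 S$)
$c = 38$ ($c = \left(28 + \left(2 - -2\right)\right) + 6 = \left(28 + \left(2 + 2\right)\right) + 6 = \left(28 + 4\right) + 6 = 32 + 6 = 38$)
$W{\left(y \right)} = 5 + y$
$J = 3200$
$M = \frac{1}{36}$ ($M = \frac{1}{\left(5 - 7\right) + 38} = \frac{1}{-2 + 38} = \frac{1}{36} \approx 0.027778$)
$M J = \frac{1}{36} \cdot 3200 = \frac{800}{9}$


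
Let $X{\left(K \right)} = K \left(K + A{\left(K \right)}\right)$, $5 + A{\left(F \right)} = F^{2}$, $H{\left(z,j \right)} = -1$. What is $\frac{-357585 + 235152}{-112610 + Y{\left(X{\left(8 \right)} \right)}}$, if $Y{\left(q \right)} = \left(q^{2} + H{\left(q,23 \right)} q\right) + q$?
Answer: $- \frac{122433}{174686} \approx -0.70087$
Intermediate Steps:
$A{\left(F \right)} = -5 + F^{2}$
$X{\left(K \right)} = K \left(-5 + K + K^{2}\right)$ ($X{\left(K \right)} = K \left(K + \left(-5 + K^{2}\right)\right) = K \left(-5 + K + K^{2}\right)$)
$Y{\left(q \right)} = q^{2}$ ($Y{\left(q \right)} = \left(q^{2} - q\right) + q = q^{2}$)
$\frac{-357585 + 235152}{-112610 + Y{\left(X{\left(8 \right)} \right)}} = \frac{-357585 + 235152}{-112610 + \left(8 \left(-5 + 8 + 8^{2}\right)\right)^{2}} = - \frac{122433}{-112610 + \left(8 \left(-5 + 8 + 64\right)\right)^{2}} = - \frac{122433}{-112610 + \left(8 \cdot 67\right)^{2}} = - \frac{122433}{-112610 + 536^{2}} = - \frac{122433}{-112610 + 287296} = - \frac{122433}{174686}$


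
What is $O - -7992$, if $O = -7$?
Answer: $7985$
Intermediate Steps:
$O - -7992 = -7 - -7992 = -7 + 7992 = 7985$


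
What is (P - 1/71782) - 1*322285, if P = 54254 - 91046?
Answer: -25775265215/71782 ≈ -3.5908e+5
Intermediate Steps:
P = -36792
(P - 1/71782) - 1*322285 = (-36792 - 1/71782) - 1*322285 = (-36792 - 1*1/71782) - 322285 = (-36792 - 1/71782) - 322285 = -2641003345/71782 - 322285 = -25775265215/71782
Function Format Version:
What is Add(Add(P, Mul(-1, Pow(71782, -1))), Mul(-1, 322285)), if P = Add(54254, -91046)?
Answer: Rational(-25775265215, 71782) ≈ -3.5908e+5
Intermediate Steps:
P = -36792
Add(Add(P, Mul(-1, Pow(71782, -1))), Mul(-1, 322285)) = Add(Add(-36792, Mul(-1, Pow(71782, -1))), Mul(-1, 322285)) = Add(Add(-36792, Mul(-1, Rational(1, 71782))), -322285) = Add(Add(-36792, Rational(-1, 71782)), -322285) = Add(Rational(-2641003345, 71782), -322285) = Rational(-25775265215, 71782)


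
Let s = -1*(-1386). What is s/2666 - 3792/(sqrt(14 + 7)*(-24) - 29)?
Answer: -138787629/15002915 + 91008*sqrt(21)/11255 ≈ 27.804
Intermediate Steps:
s = 1386
s/2666 - 3792/(sqrt(14 + 7)*(-24) - 29) = 1386/2666 - 3792/(sqrt(14 + 7)*(-24) - 29) = 1386*(1/2666) - 3792/(sqrt(21)*(-24) - 29) = 693/1333 - 3792/(-24*sqrt(21) - 29) = 693/1333 - 3792/(-29 - 24*sqrt(21))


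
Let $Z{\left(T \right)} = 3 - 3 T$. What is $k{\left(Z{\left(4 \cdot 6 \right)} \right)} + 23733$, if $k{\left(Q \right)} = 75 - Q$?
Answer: $23877$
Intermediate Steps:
$k{\left(Z{\left(4 \cdot 6 \right)} \right)} + 23733 = \left(75 - \left(3 - 3 \cdot 4 \cdot 6\right)\right) + 23733 = \left(75 - \left(3 - 72\right)\right) + 23733 = \left(75 - -69\right) + 23733 = \left(75 + 69\right) + 23733 = 144 + 23733 = 23877$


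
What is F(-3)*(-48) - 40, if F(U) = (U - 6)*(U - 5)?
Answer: -3496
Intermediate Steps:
F(U) = (-6 + U)*(-5 + U)
F(-3)*(-48) - 40 = (30 + (-3)**2 - 11*(-3))*(-48) - 40 = (30 + 9 + 33)*(-48) - 40 = 72*(-48) - 40 = -3456 - 40 = -3496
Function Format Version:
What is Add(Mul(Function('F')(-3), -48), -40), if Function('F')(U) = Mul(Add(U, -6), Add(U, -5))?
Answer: -3496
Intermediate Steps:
Function('F')(U) = Mul(Add(-6, U), Add(-5, U))
Add(Mul(Function('F')(-3), -48), -40) = Add(Mul(Add(30, Pow(-3, 2), Mul(-11, -3)), -48), -40) = Add(Mul(Add(30, 9, 33), -48), -40) = Add(Mul(72, -48), -40) = Add(-3456, -40) = -3496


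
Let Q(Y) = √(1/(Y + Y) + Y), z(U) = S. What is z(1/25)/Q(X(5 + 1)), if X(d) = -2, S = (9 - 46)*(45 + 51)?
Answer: 2368*I ≈ 2368.0*I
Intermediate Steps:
S = -3552 (S = -37*96 = -3552)
z(U) = -3552
Q(Y) = √(Y + 1/(2*Y)) (Q(Y) = √(1/(2*Y) + Y) = √(Y + 1/(2*Y)))
z(1/25)/Q(X(5 + 1)) = -3552*2/√(2/(-2) + 4*(-2)) = -3552*2/√(2*(-½) - 8) = -3552*2/√(-1 - 8) = -3552*(-2*I/3) = -(-2368)*I = 2368*I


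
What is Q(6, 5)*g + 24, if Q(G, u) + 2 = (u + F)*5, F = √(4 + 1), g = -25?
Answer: -551 - 125*√5 ≈ -830.51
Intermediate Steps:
F = √5 ≈ 2.2361
Q(G, u) = -2 + 5*u + 5*√5 (Q(G, u) = -2 + (u + √5)*5 = -2 + (5*u + 5*√5) = -2 + 5*u + 5*√5)
Q(6, 5)*g + 24 = (-2 + 5*5 + 5*√5)*(-25) + 24 = (-2 + 25 + 5*√5)*(-25) + 24 = (23 + 5*√5)*(-25) + 24 = (-575 - 125*√5) + 24 = -551 - 125*√5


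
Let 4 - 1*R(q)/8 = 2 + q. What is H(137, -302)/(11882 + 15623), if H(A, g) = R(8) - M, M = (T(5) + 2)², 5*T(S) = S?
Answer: -57/27505 ≈ -0.0020723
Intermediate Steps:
R(q) = 16 - 8*q (R(q) = 32 - 8*(2 + q) = 32 + (-16 - 8*q) = 16 - 8*q)
T(S) = S/5
M = 9 (M = ((⅕)*5 + 2)² = (1 + 2)² = 3² = 9)
H(A, g) = -57 (H(A, g) = (16 - 8*8) - 1*9 = (16 - 64) - 9 = -48 - 9 = -57)
H(137, -302)/(11882 + 15623) = -57/(11882 + 15623) = -57/27505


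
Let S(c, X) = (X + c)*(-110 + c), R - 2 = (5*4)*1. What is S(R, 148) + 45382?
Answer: 30422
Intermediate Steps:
R = 22 (R = 2 + (5*4)*1 = 2 + 20*1 = 2 + 20 = 22)
S(c, X) = (-110 + c)*(X + c)
S(R, 148) + 45382 = (22² - 110*148 - 110*22 + 148*22) + 45382 = (484 - 16280 - 2420 + 3256) + 45382 = -14960 + 45382 = 30422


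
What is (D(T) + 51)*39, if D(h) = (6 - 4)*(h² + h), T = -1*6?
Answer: 4329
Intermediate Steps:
T = -6
D(h) = 2*h + 2*h² (D(h) = 2*(h + h²) = 2*h + 2*h²)
(D(T) + 51)*39 = (2*(-6)*(1 - 6) + 51)*39 = (2*(-6)*(-5) + 51)*39 = (60 + 51)*39 = 111*39 = 4329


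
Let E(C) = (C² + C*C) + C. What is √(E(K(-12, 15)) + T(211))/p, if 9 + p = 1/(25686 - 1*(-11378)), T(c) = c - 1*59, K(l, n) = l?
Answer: -74128*√107/333575 ≈ -2.2987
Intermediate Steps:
E(C) = C + 2*C² (E(C) = (C² + C²) + C = 2*C² + C = C + 2*C²)
T(c) = -59 + c (T(c) = c - 59 = -59 + c)
p = -333575/37064 (p = -9 + 1/(25686 - 1*(-11378)) = -9 + 1/(25686 + 11378) = -9 + 1/37064 = -333575/37064 ≈ -9.0000)
√(E(K(-12, 15)) + T(211))/p = √(-12*(1 + 2*(-12)) + (-59 + 211))/(-333575/37064) = √(-12*(1 - 24) + 152)*(-37064/333575) = √(-12*(-23) + 152)*(-37064/333575) = √(276 + 152)*(-37064/333575) = √428*(-37064/333575) = (2*√107)*(-37064/333575) = -74128*√107/333575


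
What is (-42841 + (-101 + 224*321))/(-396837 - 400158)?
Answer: -3218/88555 ≈ -0.036339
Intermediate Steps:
(-42841 + (-101 + 224*321))/(-396837 - 400158) = (-42841 + (-101 + 71904))/(-796995) = (-42841 + 71803)*(-1/796995) = 28962*(-1/796995) = -3218/88555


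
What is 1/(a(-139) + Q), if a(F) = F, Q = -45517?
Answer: -1/45656 ≈ -2.1903e-5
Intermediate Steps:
1/(a(-139) + Q) = 1/(-139 - 45517) = 1/(-45656) = -1/45656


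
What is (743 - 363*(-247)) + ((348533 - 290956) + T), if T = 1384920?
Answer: 1532901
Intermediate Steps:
(743 - 363*(-247)) + ((348533 - 290956) + T) = (743 - 363*(-247)) + ((348533 - 290956) + 1384920) = (743 + 89661) + (57577 + 1384920) = 90404 + 1442497 = 1532901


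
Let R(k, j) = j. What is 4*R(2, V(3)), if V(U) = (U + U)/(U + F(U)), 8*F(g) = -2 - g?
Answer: 192/19 ≈ 10.105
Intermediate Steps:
F(g) = -¼ - g/8 (F(g) = (-2 - g)/8 = -¼ - g/8)
V(U) = 2*U/(-¼ + 7*U/8) (V(U) = (U + U)/(U + (-¼ - U/8)) = (2*U)/(-¼ + 7*U/8) = 2*U/(-¼ + 7*U/8))
4*R(2, V(3)) = 4*(16*3/(-2 + 7*3)) = 4*(16*3/(-2 + 21)) = 4*(16*3/19) = 4*(16*3*(1/19)) = 4*(48/19) = 192/19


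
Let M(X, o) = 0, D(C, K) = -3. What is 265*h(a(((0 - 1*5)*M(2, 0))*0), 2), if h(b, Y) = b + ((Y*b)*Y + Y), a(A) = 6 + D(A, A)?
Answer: 4505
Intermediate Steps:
a(A) = 3 (a(A) = 6 - 3 = 3)
h(b, Y) = Y + b + b*Y² (h(b, Y) = b + (b*Y² + Y) = b + (Y + b*Y²) = Y + b + b*Y²)
265*h(a(((0 - 1*5)*M(2, 0))*0), 2) = 265*(2 + 3 + 3*2²) = 265*(2 + 3 + 3*4) = 265*(2 + 3 + 12) = 265*17 = 4505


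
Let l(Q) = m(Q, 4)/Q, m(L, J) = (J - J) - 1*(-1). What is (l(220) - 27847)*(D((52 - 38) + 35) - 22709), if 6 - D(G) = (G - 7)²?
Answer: 149893136313/220 ≈ 6.8133e+8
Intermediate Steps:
m(L, J) = 1 (m(L, J) = 0 + 1 = 1)
D(G) = 6 - (-7 + G)² (D(G) = 6 - (G - 7)² = 6 - (-7 + G)²)
l(Q) = 1/Q
(l(220) - 27847)*(D((52 - 38) + 35) - 22709) = (1/220 - 27847)*((6 - (-7 + ((52 - 38) + 35))²) - 22709) = (1/220 - 27847)*((6 - (-7 + (14 + 35))²) - 22709) = -6126339*((6 - (-7 + 49)²) - 22709)/220 = -6126339*((6 - 1*42²) - 22709)/220 = -6126339*((6 - 1*1764) - 22709)/220 = -6126339*((6 - 1764) - 22709)/220 = -6126339*(-1758 - 22709)/220 = -6126339/220*(-24467) = 149893136313/220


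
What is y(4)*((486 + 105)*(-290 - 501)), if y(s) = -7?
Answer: 3272367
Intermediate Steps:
y(4)*((486 + 105)*(-290 - 501)) = -7*(486 + 105)*(-290 - 501) = -4137*(-791) = -7*(-467481) = 3272367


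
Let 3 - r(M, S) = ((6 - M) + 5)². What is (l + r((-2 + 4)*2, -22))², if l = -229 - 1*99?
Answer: 139876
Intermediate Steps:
r(M, S) = 3 - (11 - M)² (r(M, S) = 3 - ((6 - M) + 5)² = 3 - (11 - M)²)
l = -328 (l = -229 - 99 = -328)
(l + r((-2 + 4)*2, -22))² = (-328 + (3 - (-11 + (-2 + 4)*2)²))² = (-328 + (3 - (-11 + 2*2)²))² = (-328 + (3 - (-11 + 4)²))² = (-328 + (3 - 1*(-7)²))² = (-328 + (3 - 1*49))² = (-328 + (3 - 49))² = (-328 - 46)² = (-374)² = 139876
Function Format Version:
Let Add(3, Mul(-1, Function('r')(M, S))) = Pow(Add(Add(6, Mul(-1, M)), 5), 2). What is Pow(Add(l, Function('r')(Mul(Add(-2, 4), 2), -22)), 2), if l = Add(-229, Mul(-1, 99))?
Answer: 139876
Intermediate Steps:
Function('r')(M, S) = Add(3, Mul(-1, Pow(Add(11, Mul(-1, M)), 2))) (Function('r')(M, S) = Add(3, Mul(-1, Pow(Add(Add(6, Mul(-1, M)), 5), 2))) = Add(3, Mul(-1, Pow(Add(11, Mul(-1, M)), 2))))
l = -328 (l = Add(-229, -99) = -328)
Pow(Add(l, Function('r')(Mul(Add(-2, 4), 2), -22)), 2) = Pow(Add(-328, Add(3, Mul(-1, Pow(Add(-11, Mul(Add(-2, 4), 2)), 2)))), 2) = Pow(Add(-328, Add(3, Mul(-1, Pow(Add(-11, Mul(2, 2)), 2)))), 2) = Pow(Add(-328, Add(3, Mul(-1, Pow(Add(-11, 4), 2)))), 2) = Pow(Add(-328, Add(3, Mul(-1, Pow(-7, 2)))), 2) = Pow(Add(-328, Add(3, Mul(-1, 49))), 2) = Pow(Add(-328, Add(3, -49)), 2) = Pow(Add(-328, -46), 2) = Pow(-374, 2) = 139876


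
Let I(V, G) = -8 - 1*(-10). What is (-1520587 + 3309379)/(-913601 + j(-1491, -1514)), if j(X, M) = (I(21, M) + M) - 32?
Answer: -1788792/915145 ≈ -1.9547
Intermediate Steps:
I(V, G) = 2 (I(V, G) = -8 + 10 = 2)
j(X, M) = -30 + M (j(X, M) = (2 + M) - 32 = -30 + M)
(-1520587 + 3309379)/(-913601 + j(-1491, -1514)) = (-1520587 + 3309379)/(-913601 + (-30 - 1514)) = 1788792/(-913601 - 1544) = 1788792/(-915145) = 1788792*(-1/915145) = -1788792/915145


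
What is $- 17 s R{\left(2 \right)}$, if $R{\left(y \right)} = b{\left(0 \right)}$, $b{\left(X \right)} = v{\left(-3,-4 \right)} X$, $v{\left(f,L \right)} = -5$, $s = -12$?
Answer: $0$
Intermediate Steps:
$b{\left(X \right)} = - 5 X$
$R{\left(y \right)} = 0$ ($R{\left(y \right)} = \left(-5\right) 0 = 0$)
$- 17 s R{\left(2 \right)} = \left(-17\right) \left(-12\right) 0 = 204 \cdot 0 = 0$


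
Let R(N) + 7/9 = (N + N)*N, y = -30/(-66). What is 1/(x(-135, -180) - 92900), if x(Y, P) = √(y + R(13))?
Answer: -919710/85441055657 - 3*√367730/854410556570 ≈ -1.0766e-5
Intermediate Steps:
y = 5/11 (y = -30*(-1/66) = 5/11 ≈ 0.45455)
R(N) = -7/9 + 2*N² (R(N) = -7/9 + (N + N)*N = -7/9 + (2*N)*N = -7/9 + 2*N²)
x(Y, P) = √367730/33 (x(Y, P) = √(5/11 + (-7/9 + 2*13²)) = √(5/11 + (-7/9 + 2*169)) = √(5/11 + (-7/9 + 338)) = √(5/11 + 3035/9) = √(33430/99) = √367730/33)
1/(x(-135, -180) - 92900) = 1/(√367730/33 - 92900) = 1/(-92900 + √367730/33)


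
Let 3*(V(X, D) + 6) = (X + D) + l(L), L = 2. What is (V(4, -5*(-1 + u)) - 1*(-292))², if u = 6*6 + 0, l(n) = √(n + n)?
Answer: 474721/9 ≈ 52747.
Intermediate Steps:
l(n) = √2*√n (l(n) = √(2*n) = √2*√n)
u = 36 (u = 36 + 0 = 36)
V(X, D) = -16/3 + D/3 + X/3 (V(X, D) = -6 + ((X + D) + √2*√2)/3 = -6 + ((D + X) + 2)/3 = -6 + (2 + D + X)/3 = -6 + (⅔ + D/3 + X/3) = -16/3 + D/3 + X/3)
(V(4, -5*(-1 + u)) - 1*(-292))² = ((-16/3 + (-5*(-1 + 36))/3 + (⅓)*4) - 1*(-292))² = ((-16/3 + (-5*35)/3 + 4/3) + 292)² = ((-16/3 + (⅓)*(-175) + 4/3) + 292)² = ((-16/3 - 175/3 + 4/3) + 292)² = (-187/3 + 292)² = (689/3)² = 474721/9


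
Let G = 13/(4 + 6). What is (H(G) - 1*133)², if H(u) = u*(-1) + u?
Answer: 17689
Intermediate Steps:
G = 13/10 ≈ 1.3000
H(u) = 0 (H(u) = -u + u = 0)
(H(G) - 1*133)² = (0 - 1*133)² = (0 - 133)² = (-133)² = 17689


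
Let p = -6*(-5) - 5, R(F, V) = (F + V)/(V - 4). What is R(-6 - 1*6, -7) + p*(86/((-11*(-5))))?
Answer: 449/11 ≈ 40.818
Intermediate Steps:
R(F, V) = (F + V)/(-4 + V)
p = 25 (p = 30 - 5 = 25)
R(-6 - 1*6, -7) + p*(86/((-11*(-5)))) = ((-6 - 1*6) - 7)/(-4 - 7) + 25*(86/((-11*(-5)))) = ((-6 - 6) - 7)/(-11) + 25*(86/55) = -(-12 - 7)/11 + 25*(86*(1/55)) = -1/11*(-19) + 25*(86/55) = 19/11 + 430/11 = 449/11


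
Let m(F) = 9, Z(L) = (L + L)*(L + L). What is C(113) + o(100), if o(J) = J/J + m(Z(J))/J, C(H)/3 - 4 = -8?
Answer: -1091/100 ≈ -10.910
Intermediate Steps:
Z(L) = 4*L**2 (Z(L) = (2*L)*(2*L) = 4*L**2)
C(H) = -12 (C(H) = 12 + 3*(-8) = 12 - 24 = -12)
o(J) = 1 + 9/J (o(J) = J/J + 9/J = 1 + 9/J)
C(113) + o(100) = -12 + (9 + 100)/100 = -12 + (1/100)*109 = -12 + 109/100 = -1091/100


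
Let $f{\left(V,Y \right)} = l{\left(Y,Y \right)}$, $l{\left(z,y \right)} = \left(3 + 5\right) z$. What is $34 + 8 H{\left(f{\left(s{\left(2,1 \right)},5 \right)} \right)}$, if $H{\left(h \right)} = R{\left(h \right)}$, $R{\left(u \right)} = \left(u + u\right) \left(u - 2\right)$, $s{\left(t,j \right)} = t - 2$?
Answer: $24354$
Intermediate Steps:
$s{\left(t,j \right)} = -2 + t$ ($s{\left(t,j \right)} = t - 2 = -2 + t$)
$l{\left(z,y \right)} = 8 z$
$R{\left(u \right)} = 2 u \left(-2 + u\right)$
$f{\left(V,Y \right)} = 8 Y$
$H{\left(h \right)} = 2 h \left(-2 + h\right)$
$34 + 8 H{\left(f{\left(s{\left(2,1 \right)},5 \right)} \right)} = 34 + 8 \cdot 2 \cdot 8 \cdot 5 \left(-2 + 8 \cdot 5\right) = 34 + 8 \cdot 2 \cdot 40 \left(-2 + 40\right) = 34 + 8 \cdot 2 \cdot 40 \cdot 38 = 34 + 8 \cdot 3040 = 34 + 24320 = 24354$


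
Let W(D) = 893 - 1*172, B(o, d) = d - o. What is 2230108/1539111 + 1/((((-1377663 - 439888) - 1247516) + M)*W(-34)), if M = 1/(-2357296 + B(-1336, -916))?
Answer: 1659356980042692882184/1145206681339234254069 ≈ 1.4490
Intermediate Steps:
M = -1/2356876 (M = 1/(-2357296 + (-916 - 1*(-1336))) = 1/(-2357296 + (-916 + 1336)) = 1/(-2357296 + 420) = 1/(-2356876) = -1/2356876 ≈ -4.2429e-7)
W(D) = 721 (W(D) = 893 - 172 = 721)
2230108/1539111 + 1/((((-1377663 - 439888) - 1247516) + M)*W(-34)) = 2230108/1539111 + 1/(((-1377663 - 439888) - 1247516) - 1/2356876*721) = 2230108*(1/1539111) + (1/721)/((-1817551 - 1247516) - 1/2356876) = 2230108/1539111 + (1/721)/(-3065067 - 1/2356876) = 2230108/1539111 + (1/721)/(-7223982850693/2356876) = 2230108/1539111 - 2356876/7223982850693*1/721 = 2230108/1539111 - 2356876/5208491635349653 = 1659356980042692882184/1145206681339234254069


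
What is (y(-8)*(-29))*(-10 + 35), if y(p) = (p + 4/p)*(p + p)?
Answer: -98600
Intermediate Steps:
y(p) = 2*p*(p + 4/p) (y(p) = (p + 4/p)*(2*p) = 2*p*(p + 4/p))
(y(-8)*(-29))*(-10 + 35) = ((8 + 2*(-8)²)*(-29))*(-10 + 35) = ((8 + 2*64)*(-29))*25 = ((8 + 128)*(-29))*25 = (136*(-29))*25 = -3944*25 = -98600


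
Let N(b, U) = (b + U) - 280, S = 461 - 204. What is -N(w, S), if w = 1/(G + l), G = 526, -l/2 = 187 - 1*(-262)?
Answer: 8557/372 ≈ 23.003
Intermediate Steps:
l = -898 (l = -2*(187 - 1*(-262)) = -2*(187 + 262) = -2*449 = -898)
w = -1/372 (w = 1/(526 - 898) = 1/(-372) = -1/372 ≈ -0.0026882)
S = 257
N(b, U) = -280 + U + b (N(b, U) = (U + b) - 280 = -280 + U + b)
-N(w, S) = -(-280 + 257 - 1/372) = -1*(-8557/372) = 8557/372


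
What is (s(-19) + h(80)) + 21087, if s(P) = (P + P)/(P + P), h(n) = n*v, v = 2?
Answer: 21248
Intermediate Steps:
h(n) = 2*n (h(n) = n*2 = 2*n)
s(P) = 1 (s(P) = (2*P)/((2*P)) = (2*P)*(1/(2*P)) = 1)
(s(-19) + h(80)) + 21087 = (1 + 2*80) + 21087 = (1 + 160) + 21087 = 161 + 21087 = 21248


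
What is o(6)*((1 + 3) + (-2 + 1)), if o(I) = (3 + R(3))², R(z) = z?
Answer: 108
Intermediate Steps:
o(I) = 36 (o(I) = (3 + 3)² = 6² = 36)
o(6)*((1 + 3) + (-2 + 1)) = 36*((1 + 3) + (-2 + 1)) = 36*(4 - 1) = 36*3 = 108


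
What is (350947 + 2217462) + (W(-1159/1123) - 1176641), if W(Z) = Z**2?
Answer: 1755200329353/1261129 ≈ 1.3918e+6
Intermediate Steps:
(350947 + 2217462) + (W(-1159/1123) - 1176641) = (350947 + 2217462) + ((-1159/1123)**2 - 1176641) = 2568409 + ((-1159*1/1123)**2 - 1176641) = 2568409 + ((-1159/1123)**2 - 1176641) = 2568409 + (1343281/1261129 - 1176641) = 2568409 - 1483894744408/1261129 = 1755200329353/1261129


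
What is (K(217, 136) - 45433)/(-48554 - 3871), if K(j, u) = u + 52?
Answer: 9049/10485 ≈ 0.86304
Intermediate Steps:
K(j, u) = 52 + u
(K(217, 136) - 45433)/(-48554 - 3871) = ((52 + 136) - 45433)/(-48554 - 3871) = (188 - 45433)/(-52425) = -45245*(-1/52425) = 9049/10485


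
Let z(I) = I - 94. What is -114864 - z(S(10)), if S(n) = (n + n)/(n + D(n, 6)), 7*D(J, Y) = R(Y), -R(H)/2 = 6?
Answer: -3328400/29 ≈ -1.1477e+5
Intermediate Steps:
R(H) = -12 (R(H) = -2*6 = -12)
D(J, Y) = -12/7 (D(J, Y) = (1/7)*(-12) = -12/7)
S(n) = 2*n/(-12/7 + n) (S(n) = (n + n)/(n - 12/7) = (2*n)/(-12/7 + n) = 2*n/(-12/7 + n))
z(I) = -94 + I
-114864 - z(S(10)) = -114864 - (-94 + 14*10/(-12 + 7*10)) = -114864 - (-94 + 14*10/(-12 + 70)) = -114864 - (-94 + 14*10/58) = -114864 - (-94 + 14*10*(1/58)) = -114864 - (-94 + 70/29) = -114864 - 1*(-2656/29) = -114864 + 2656/29 = -3328400/29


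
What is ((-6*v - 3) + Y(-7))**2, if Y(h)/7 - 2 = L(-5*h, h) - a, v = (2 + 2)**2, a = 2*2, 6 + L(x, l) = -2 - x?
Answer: 171396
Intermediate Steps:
L(x, l) = -8 - x (L(x, l) = -6 + (-2 - x) = -8 - x)
a = 4
v = 16 (v = 4**2 = 16)
Y(h) = -70 + 35*h (Y(h) = 14 + 7*((-8 - (-5)*h) - 1*4) = 14 + 7*((-8 + 5*h) - 4) = 14 + 7*(-12 + 5*h) = 14 + (-84 + 35*h) = -70 + 35*h)
((-6*v - 3) + Y(-7))**2 = ((-6*16 - 3) + (-70 + 35*(-7)))**2 = ((-96 - 3) + (-70 - 245))**2 = (-99 - 315)**2 = (-414)**2 = 171396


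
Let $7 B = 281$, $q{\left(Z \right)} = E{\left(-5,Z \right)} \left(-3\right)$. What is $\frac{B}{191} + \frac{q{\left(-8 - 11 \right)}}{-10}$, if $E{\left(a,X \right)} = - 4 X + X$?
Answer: $\frac{231437}{13370} \approx 17.31$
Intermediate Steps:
$E{\left(a,X \right)} = - 3 X$
$q{\left(Z \right)} = 9 Z$ ($q{\left(Z \right)} = - 3 Z \left(-3\right) = 9 Z$)
$B = \frac{281}{7}$ ($B = \frac{1}{7} \cdot 281 = \frac{281}{7} \approx 40.143$)
$\frac{B}{191} + \frac{q{\left(-8 - 11 \right)}}{-10} = \frac{281}{7 \cdot 191} + \frac{9 \left(-8 - 11\right)}{-10} = \frac{281}{7} \cdot \frac{1}{191} + 9 \left(-8 - 11\right) \left(- \frac{1}{10}\right) = \frac{281}{1337} + 9 \left(-19\right) \left(- \frac{1}{10}\right) = \frac{281}{1337} - - \frac{171}{10} = \frac{281}{1337} + \frac{171}{10} = \frac{231437}{13370}$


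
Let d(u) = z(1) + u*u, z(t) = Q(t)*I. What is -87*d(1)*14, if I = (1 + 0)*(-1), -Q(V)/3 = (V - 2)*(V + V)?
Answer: 6090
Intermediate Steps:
Q(V) = -6*V*(-2 + V) (Q(V) = -3*(V - 2)*(V + V) = -3*(-2 + V)*2*V = -6*V*(-2 + V))
I = -1 (I = 1*(-1) = -1)
z(t) = -6*t*(2 - t) (z(t) = (6*t*(2 - t))*(-1) = -6*t*(2 - t))
d(u) = -6 + u² (d(u) = 6*1*(-2 + 1) + u*u = 6*1*(-1) + u² = -6 + u²)
-87*d(1)*14 = -87*(-6 + 1²)*14 = -87*(-6 + 1)*14 = -87*(-5)*14 = 435*14 = 6090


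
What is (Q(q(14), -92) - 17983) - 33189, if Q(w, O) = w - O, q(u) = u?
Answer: -51066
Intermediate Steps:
(Q(q(14), -92) - 17983) - 33189 = ((14 - 1*(-92)) - 17983) - 33189 = ((14 + 92) - 17983) - 33189 = (106 - 17983) - 33189 = -17877 - 33189 = -51066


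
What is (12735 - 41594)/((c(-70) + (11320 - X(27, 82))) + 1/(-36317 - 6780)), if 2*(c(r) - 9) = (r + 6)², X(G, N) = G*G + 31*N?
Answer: -1243736323/435538281 ≈ -2.8556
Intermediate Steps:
X(G, N) = G² + 31*N
c(r) = 9 + (6 + r)²/2 (c(r) = 9 + (r + 6)²/2 = 9 + (6 + r)²/2)
(12735 - 41594)/((c(-70) + (11320 - X(27, 82))) + 1/(-36317 - 6780)) = (12735 - 41594)/(((9 + (6 - 70)²/2) + (11320 - (27² + 31*82))) + 1/(-36317 - 6780)) = -28859/(((9 + (½)*(-64)²) + (11320 - (729 + 2542))) + 1/(-43097)) = -28859/(((9 + (½)*4096) + (11320 - 1*3271)) - 1/43097) = -28859/(((9 + 2048) + (11320 - 3271)) - 1/43097) = -28859/((2057 + 8049) - 1/43097) = -28859/(10106 - 1/43097) = -28859/435538281/43097 = -28859*43097/435538281 = -1243736323/435538281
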